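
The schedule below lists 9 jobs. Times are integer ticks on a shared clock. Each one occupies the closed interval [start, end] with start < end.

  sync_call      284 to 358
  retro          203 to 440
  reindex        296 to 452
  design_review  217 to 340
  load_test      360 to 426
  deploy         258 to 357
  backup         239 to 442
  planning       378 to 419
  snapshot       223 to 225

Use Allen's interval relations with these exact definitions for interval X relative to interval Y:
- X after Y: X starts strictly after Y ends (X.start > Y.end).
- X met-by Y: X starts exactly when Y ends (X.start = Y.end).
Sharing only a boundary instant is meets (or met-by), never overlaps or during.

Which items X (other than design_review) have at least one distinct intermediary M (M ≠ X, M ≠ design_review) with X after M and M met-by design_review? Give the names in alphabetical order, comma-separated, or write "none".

none

Target design_review = [217, 340].
Intermediaries M with M met-by design_review: none.
Union: none.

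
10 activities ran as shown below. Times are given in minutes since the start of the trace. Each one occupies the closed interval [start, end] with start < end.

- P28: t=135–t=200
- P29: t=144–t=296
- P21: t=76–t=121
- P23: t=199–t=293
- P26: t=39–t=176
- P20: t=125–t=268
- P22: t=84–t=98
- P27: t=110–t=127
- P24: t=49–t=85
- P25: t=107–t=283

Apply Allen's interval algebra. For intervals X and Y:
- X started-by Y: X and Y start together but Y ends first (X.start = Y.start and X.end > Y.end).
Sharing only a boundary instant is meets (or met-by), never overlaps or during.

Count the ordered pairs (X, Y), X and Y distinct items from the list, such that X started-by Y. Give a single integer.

Checking all 90 ordered pairs for relation 'started-by'; matching pairs in alphabetical order:
No pair satisfies it.
Count: 0.

0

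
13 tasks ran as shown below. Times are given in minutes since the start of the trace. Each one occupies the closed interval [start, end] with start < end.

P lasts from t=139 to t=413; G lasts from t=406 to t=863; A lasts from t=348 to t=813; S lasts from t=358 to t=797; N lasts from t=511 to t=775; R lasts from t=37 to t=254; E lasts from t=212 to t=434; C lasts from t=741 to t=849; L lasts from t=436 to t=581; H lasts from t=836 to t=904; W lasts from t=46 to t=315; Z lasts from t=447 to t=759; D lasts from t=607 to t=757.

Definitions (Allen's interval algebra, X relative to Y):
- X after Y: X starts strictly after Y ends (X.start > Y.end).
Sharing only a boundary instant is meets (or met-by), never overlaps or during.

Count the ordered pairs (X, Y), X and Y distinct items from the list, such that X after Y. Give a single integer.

Checking all 156 ordered pairs for relation 'after'; matching pairs in alphabetical order:
(A, R): A after R ✓
(A, W): A after W ✓
(C, E): C after E ✓
(C, L): C after L ✓
(C, P): C after P ✓
(C, R): C after R ✓
(C, W): C after W ✓
(D, E): D after E ✓
(D, L): D after L ✓
(D, P): D after P ✓
(D, R): D after R ✓
(D, W): D after W ✓
(G, R): G after R ✓
(G, W): G after W ✓
(H, A): H after A ✓
(H, D): H after D ✓
(H, E): H after E ✓
(H, L): H after L ✓
(H, N): H after N ✓
(H, P): H after P ✓
(H, R): H after R ✓
(H, S): H after S ✓
(H, W): H after W ✓
(H, Z): H after Z ✓
... plus 14 further pairs not listed.
Count: 38.

38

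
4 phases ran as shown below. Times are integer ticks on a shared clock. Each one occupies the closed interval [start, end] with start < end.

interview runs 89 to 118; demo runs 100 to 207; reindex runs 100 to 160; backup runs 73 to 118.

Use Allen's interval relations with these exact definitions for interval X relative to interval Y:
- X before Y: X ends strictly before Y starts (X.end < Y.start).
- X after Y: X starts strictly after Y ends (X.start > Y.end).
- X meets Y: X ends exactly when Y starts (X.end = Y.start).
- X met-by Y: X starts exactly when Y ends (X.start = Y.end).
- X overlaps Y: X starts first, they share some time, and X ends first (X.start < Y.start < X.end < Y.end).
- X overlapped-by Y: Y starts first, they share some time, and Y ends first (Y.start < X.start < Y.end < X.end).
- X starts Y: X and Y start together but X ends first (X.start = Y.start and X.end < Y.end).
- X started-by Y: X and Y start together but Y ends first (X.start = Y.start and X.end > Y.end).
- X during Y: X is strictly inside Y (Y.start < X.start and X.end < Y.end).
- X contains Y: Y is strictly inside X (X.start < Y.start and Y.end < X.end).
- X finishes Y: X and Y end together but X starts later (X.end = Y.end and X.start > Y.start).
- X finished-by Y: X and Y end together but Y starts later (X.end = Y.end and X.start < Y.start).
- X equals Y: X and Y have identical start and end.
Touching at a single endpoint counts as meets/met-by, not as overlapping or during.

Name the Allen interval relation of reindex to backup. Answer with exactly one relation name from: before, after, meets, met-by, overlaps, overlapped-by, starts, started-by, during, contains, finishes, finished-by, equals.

overlapped-by

reindex = [100, 160]; backup = [73, 118].
Compare endpoints: reindex.start > backup.start, reindex.start < backup.end, reindex.end > backup.start, reindex.end > backup.end.
That pattern is 'overlapped-by'.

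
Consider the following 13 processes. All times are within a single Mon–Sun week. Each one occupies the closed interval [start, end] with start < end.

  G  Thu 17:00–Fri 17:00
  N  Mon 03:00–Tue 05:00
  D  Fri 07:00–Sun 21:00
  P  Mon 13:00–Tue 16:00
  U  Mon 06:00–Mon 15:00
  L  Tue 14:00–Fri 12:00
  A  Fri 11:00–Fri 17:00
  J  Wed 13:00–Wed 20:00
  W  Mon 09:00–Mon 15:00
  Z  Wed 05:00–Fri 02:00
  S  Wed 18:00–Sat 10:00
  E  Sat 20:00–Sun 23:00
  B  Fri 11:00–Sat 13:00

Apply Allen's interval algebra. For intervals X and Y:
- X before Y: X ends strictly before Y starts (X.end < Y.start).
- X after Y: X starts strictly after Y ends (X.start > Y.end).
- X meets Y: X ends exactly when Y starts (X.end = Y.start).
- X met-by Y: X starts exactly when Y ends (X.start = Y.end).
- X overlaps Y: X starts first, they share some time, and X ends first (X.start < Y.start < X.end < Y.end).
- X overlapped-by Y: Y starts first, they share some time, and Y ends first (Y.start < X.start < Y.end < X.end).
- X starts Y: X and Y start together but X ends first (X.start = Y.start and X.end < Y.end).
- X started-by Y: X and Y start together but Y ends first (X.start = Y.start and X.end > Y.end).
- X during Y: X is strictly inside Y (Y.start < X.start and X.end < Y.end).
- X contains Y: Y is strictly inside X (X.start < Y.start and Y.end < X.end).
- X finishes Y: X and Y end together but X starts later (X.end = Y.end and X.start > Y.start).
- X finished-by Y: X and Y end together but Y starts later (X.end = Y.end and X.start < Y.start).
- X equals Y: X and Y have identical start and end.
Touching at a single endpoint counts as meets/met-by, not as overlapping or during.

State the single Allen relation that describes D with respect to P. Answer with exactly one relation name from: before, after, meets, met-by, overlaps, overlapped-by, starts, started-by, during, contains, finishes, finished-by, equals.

D = [Fri 07:00, Sun 21:00]; P = [Mon 13:00, Tue 16:00].
Compare endpoints: D.start > P.start, D.start > P.end, D.end > P.start, D.end > P.end.
That pattern is 'after'.

after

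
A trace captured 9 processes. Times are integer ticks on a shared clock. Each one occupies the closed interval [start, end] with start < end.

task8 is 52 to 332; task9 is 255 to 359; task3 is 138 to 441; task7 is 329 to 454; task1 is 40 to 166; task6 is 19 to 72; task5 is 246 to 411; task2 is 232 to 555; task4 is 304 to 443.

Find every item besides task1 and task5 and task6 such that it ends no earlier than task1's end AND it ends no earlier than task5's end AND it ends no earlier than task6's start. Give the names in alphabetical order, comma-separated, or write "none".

Conditions: its end is no earlier than task1's end (X.end >= 166) AND its end is no earlier than task5's end (X.end >= 411) AND its end is no earlier than task6's start (X.end >= 19).
task2: end 555 >= 166? ✓; end 555 >= 411? ✓; end 555 >= 19? ✓ → yes.
task3: end 441 >= 166? ✓; end 441 >= 411? ✓; end 441 >= 19? ✓ → yes.
task4: end 443 >= 166? ✓; end 443 >= 411? ✓; end 443 >= 19? ✓ → yes.
task7: end 454 >= 166? ✓; end 454 >= 411? ✓; end 454 >= 19? ✓ → yes.
task8: end 332 >= 166? ✓; end 332 >= 411? ✗; end 332 >= 19? ✓ → no.
task9: end 359 >= 166? ✓; end 359 >= 411? ✗; end 359 >= 19? ✓ → no.
Result: task2, task3, task4, task7.

task2, task3, task4, task7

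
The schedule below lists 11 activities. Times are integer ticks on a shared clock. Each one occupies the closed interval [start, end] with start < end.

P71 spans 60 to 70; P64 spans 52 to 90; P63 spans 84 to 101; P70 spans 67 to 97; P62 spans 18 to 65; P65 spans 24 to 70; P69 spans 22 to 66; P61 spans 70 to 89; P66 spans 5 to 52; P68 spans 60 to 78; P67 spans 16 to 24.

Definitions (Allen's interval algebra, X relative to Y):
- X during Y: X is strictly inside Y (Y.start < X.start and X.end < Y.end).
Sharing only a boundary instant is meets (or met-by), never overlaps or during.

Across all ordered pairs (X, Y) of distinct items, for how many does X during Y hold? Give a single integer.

5

Checking all 110 ordered pairs for relation 'during'; matching pairs in alphabetical order:
(P61, P64): P61 during P64 ✓
(P61, P70): P61 during P70 ✓
(P67, P66): P67 during P66 ✓
(P68, P64): P68 during P64 ✓
(P71, P64): P71 during P64 ✓
Count: 5.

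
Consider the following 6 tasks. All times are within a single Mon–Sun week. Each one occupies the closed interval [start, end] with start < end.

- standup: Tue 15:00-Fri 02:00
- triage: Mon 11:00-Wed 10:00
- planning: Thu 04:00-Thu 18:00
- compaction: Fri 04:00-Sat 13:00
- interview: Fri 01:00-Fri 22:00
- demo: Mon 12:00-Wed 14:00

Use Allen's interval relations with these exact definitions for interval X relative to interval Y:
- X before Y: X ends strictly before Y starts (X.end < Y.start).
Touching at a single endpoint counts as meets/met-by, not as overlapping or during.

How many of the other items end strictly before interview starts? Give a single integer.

3

Target interview = [Fri 01:00, Fri 22:00].
compaction [Fri 04:00, Sat 13:00] → overlapped-by → no.
demo [Mon 12:00, Wed 14:00] → before → counts.
planning [Thu 04:00, Thu 18:00] → before → counts.
standup [Tue 15:00, Fri 02:00] → overlaps → no.
triage [Mon 11:00, Wed 10:00] → before → counts.
Total: 3.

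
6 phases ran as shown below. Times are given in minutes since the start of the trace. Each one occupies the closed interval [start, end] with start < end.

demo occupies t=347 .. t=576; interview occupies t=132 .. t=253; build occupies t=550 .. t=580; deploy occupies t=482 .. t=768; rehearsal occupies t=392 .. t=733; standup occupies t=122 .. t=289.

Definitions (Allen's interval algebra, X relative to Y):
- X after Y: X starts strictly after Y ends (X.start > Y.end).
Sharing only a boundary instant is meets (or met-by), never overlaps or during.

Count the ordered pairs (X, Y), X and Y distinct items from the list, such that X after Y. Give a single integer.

8

Checking all 30 ordered pairs for relation 'after'; matching pairs in alphabetical order:
(build, interview): build after interview ✓
(build, standup): build after standup ✓
(demo, interview): demo after interview ✓
(demo, standup): demo after standup ✓
(deploy, interview): deploy after interview ✓
(deploy, standup): deploy after standup ✓
(rehearsal, interview): rehearsal after interview ✓
(rehearsal, standup): rehearsal after standup ✓
Count: 8.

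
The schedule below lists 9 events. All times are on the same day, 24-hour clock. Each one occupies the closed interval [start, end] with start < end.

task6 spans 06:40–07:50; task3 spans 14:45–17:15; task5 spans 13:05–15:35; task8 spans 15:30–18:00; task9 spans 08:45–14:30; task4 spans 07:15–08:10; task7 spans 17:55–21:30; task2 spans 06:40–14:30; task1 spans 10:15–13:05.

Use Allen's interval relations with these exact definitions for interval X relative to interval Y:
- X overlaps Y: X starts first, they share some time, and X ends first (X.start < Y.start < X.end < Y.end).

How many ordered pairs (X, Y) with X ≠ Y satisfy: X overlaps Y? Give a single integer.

7

Checking all 72 ordered pairs for relation 'overlaps'; matching pairs in alphabetical order:
(task2, task5): task2 overlaps task5 ✓
(task3, task8): task3 overlaps task8 ✓
(task5, task3): task5 overlaps task3 ✓
(task5, task8): task5 overlaps task8 ✓
(task6, task4): task6 overlaps task4 ✓
(task8, task7): task8 overlaps task7 ✓
(task9, task5): task9 overlaps task5 ✓
Count: 7.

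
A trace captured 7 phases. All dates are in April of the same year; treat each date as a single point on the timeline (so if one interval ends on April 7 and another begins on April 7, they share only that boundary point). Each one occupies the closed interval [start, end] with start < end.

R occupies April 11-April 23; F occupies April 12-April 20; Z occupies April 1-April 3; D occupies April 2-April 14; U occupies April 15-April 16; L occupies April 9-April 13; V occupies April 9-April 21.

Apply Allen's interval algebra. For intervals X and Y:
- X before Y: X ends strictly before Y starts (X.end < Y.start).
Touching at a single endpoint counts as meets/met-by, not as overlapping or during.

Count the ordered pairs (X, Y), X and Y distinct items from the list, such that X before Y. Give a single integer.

Checking all 42 ordered pairs for relation 'before'; matching pairs in alphabetical order:
(D, U): D before U ✓
(L, U): L before U ✓
(Z, F): Z before F ✓
(Z, L): Z before L ✓
(Z, R): Z before R ✓
(Z, U): Z before U ✓
(Z, V): Z before V ✓
Count: 7.

7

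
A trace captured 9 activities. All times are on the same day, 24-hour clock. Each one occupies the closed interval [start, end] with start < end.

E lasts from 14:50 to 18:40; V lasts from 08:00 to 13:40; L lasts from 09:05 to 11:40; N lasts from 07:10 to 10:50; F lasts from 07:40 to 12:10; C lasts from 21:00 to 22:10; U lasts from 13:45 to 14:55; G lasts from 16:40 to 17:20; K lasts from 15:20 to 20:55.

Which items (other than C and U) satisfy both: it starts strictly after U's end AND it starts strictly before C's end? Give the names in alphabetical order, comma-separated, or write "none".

G, K

Conditions: its start is strictly after U's end (X.start > 14:55) AND its start is strictly before C's end (X.start < 22:10).
E: start 14:50 > 14:55? ✗; start 14:50 < 22:10? ✓ → no.
F: start 07:40 > 14:55? ✗; start 07:40 < 22:10? ✓ → no.
G: start 16:40 > 14:55? ✓; start 16:40 < 22:10? ✓ → yes.
K: start 15:20 > 14:55? ✓; start 15:20 < 22:10? ✓ → yes.
L: start 09:05 > 14:55? ✗; start 09:05 < 22:10? ✓ → no.
N: start 07:10 > 14:55? ✗; start 07:10 < 22:10? ✓ → no.
V: start 08:00 > 14:55? ✗; start 08:00 < 22:10? ✓ → no.
Result: G, K.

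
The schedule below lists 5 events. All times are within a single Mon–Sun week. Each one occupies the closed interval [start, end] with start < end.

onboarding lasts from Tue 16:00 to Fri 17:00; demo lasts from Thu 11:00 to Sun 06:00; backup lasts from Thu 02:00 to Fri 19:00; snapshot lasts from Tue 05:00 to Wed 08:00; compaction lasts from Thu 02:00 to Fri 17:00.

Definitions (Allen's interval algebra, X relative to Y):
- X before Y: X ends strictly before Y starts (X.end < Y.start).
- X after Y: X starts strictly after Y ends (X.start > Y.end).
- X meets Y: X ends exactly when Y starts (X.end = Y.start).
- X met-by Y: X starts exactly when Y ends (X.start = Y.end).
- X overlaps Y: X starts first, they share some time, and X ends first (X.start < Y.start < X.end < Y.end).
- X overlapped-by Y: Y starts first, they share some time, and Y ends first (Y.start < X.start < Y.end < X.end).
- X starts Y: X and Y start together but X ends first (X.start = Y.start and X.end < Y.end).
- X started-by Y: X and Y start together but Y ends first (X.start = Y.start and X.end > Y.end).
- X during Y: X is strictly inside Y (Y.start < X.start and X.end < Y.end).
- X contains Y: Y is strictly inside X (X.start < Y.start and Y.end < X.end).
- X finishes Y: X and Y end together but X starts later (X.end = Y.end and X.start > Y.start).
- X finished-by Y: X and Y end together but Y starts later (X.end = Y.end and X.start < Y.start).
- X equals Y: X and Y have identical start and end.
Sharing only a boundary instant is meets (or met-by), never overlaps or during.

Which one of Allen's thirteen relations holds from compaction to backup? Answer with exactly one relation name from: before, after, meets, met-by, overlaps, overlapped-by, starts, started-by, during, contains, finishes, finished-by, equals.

compaction = [Thu 02:00, Fri 17:00]; backup = [Thu 02:00, Fri 19:00].
Compare endpoints: compaction.start = backup.start, compaction.start < backup.end, compaction.end > backup.start, compaction.end < backup.end.
That pattern is 'starts'.

starts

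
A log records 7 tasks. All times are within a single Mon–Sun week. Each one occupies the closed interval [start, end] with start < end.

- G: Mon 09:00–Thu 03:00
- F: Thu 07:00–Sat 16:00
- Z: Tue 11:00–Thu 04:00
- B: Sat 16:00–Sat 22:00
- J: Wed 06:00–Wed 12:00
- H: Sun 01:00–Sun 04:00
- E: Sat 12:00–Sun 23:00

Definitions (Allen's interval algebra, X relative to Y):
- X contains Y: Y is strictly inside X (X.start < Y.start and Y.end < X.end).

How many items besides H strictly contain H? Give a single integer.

Target H = [Sun 01:00, Sun 04:00].
B [Sat 16:00, Sat 22:00] → before → no.
E [Sat 12:00, Sun 23:00] → contains → counts.
F [Thu 07:00, Sat 16:00] → before → no.
G [Mon 09:00, Thu 03:00] → before → no.
J [Wed 06:00, Wed 12:00] → before → no.
Z [Tue 11:00, Thu 04:00] → before → no.
Total: 1.

1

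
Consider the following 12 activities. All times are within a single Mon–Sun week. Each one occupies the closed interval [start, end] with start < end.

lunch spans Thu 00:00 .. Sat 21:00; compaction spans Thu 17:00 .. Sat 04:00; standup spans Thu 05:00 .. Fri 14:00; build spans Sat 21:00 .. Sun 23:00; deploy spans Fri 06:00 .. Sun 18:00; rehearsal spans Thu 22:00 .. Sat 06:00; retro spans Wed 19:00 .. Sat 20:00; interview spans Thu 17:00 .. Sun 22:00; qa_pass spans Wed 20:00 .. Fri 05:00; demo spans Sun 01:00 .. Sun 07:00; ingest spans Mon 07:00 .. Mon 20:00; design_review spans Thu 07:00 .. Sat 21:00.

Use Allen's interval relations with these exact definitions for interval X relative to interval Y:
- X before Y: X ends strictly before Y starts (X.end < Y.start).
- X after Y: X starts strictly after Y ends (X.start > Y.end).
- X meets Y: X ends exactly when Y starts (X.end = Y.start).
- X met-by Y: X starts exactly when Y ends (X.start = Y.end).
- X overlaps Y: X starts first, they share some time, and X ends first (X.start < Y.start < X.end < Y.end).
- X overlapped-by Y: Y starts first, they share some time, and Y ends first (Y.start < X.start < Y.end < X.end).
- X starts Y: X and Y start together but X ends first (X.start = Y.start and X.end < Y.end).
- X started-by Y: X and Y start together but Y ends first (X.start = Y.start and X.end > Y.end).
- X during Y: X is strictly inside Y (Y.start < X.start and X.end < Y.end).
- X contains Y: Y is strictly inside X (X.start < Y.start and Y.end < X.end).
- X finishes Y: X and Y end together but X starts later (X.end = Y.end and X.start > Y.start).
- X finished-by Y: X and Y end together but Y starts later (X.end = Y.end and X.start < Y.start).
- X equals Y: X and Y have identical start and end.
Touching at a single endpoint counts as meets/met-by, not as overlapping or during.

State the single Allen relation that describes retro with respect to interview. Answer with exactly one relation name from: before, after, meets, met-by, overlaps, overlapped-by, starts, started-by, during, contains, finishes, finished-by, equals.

retro = [Wed 19:00, Sat 20:00]; interview = [Thu 17:00, Sun 22:00].
Compare endpoints: retro.start < interview.start, retro.start < interview.end, retro.end > interview.start, retro.end < interview.end.
That pattern is 'overlaps'.

overlaps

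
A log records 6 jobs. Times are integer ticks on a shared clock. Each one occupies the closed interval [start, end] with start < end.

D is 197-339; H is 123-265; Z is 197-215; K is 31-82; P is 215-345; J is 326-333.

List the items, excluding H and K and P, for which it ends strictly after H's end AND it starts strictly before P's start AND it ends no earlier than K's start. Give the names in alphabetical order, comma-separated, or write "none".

Conditions: its end is strictly after H's end (X.end > 265) AND its start is strictly before P's start (X.start < 215) AND its end is no earlier than K's start (X.end >= 31).
D: end 339 > 265? ✓; start 197 < 215? ✓; end 339 >= 31? ✓ → yes.
J: end 333 > 265? ✓; start 326 < 215? ✗; end 333 >= 31? ✓ → no.
Z: end 215 > 265? ✗; start 197 < 215? ✓; end 215 >= 31? ✓ → no.
Result: D.

D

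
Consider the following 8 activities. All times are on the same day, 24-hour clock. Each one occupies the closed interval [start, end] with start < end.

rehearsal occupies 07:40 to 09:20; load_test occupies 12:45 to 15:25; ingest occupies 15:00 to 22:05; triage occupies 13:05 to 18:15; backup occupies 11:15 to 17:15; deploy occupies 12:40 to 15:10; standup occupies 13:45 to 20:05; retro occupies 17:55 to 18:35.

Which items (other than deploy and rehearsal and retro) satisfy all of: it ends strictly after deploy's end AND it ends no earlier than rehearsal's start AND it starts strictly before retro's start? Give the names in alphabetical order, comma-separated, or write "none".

backup, ingest, load_test, standup, triage

Conditions: its end is strictly after deploy's end (X.end > 15:10) AND its end is no earlier than rehearsal's start (X.end >= 07:40) AND its start is strictly before retro's start (X.start < 17:55).
backup: end 17:15 > 15:10? ✓; end 17:15 >= 07:40? ✓; start 11:15 < 17:55? ✓ → yes.
ingest: end 22:05 > 15:10? ✓; end 22:05 >= 07:40? ✓; start 15:00 < 17:55? ✓ → yes.
load_test: end 15:25 > 15:10? ✓; end 15:25 >= 07:40? ✓; start 12:45 < 17:55? ✓ → yes.
standup: end 20:05 > 15:10? ✓; end 20:05 >= 07:40? ✓; start 13:45 < 17:55? ✓ → yes.
triage: end 18:15 > 15:10? ✓; end 18:15 >= 07:40? ✓; start 13:05 < 17:55? ✓ → yes.
Result: backup, ingest, load_test, standup, triage.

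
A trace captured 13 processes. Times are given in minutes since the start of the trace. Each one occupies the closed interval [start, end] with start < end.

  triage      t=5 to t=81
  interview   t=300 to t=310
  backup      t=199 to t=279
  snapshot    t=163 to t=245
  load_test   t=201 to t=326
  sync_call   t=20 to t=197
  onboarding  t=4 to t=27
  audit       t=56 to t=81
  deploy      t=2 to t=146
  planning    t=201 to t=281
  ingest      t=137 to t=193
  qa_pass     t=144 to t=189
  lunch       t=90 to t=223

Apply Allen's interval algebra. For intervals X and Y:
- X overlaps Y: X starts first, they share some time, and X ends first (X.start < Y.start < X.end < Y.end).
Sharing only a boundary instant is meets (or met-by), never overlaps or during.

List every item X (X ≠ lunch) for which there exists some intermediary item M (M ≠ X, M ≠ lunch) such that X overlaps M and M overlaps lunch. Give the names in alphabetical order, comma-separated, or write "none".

deploy, onboarding, triage

Target lunch = [t=90, t=223].
Intermediaries M with M overlaps lunch: deploy, sync_call.
Via deploy — items with X overlaps deploy: none.
Via sync_call — items with X overlaps sync_call: deploy, onboarding, triage.
Union: deploy, onboarding, triage.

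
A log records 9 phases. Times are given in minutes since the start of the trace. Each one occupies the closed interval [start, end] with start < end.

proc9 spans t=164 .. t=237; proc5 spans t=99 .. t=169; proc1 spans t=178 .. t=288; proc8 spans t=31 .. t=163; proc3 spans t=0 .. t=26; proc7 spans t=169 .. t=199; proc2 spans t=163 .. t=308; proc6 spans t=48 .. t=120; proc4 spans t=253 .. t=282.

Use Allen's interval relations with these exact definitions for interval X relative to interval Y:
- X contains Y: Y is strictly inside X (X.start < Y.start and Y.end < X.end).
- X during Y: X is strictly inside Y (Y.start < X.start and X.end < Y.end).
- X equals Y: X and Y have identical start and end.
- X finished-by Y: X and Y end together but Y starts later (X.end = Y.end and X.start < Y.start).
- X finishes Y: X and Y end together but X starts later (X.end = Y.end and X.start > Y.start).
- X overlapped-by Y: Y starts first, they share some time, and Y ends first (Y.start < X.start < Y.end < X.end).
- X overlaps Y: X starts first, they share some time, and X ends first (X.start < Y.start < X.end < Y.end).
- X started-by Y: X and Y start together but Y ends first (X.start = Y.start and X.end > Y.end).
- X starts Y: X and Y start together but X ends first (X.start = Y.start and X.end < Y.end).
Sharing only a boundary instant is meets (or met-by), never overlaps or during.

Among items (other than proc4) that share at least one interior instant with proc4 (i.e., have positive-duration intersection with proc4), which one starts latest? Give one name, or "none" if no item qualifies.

proc1

Target proc4 = [t=253, t=282].
proc1 [t=178, t=288] → contains → candidate.
proc2 [t=163, t=308] → contains → candidate.
proc3 [t=0, t=26] → before → excluded.
proc5 [t=99, t=169] → before → excluded.
proc6 [t=48, t=120] → before → excluded.
proc7 [t=169, t=199] → before → excluded.
proc8 [t=31, t=163] → before → excluded.
proc9 [t=164, t=237] → before → excluded.
Among candidates, latest start is t=178 → proc1.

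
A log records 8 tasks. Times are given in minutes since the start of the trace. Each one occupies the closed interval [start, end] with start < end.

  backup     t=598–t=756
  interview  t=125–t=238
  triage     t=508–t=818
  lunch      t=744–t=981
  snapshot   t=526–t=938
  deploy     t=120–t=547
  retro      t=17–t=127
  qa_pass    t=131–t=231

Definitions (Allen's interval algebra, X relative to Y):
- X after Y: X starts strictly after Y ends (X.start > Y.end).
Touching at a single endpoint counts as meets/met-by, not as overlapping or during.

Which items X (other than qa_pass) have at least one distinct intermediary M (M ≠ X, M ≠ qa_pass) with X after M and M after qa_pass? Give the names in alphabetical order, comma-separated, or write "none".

none

Target qa_pass = [t=131, t=231].
Intermediaries M with M after qa_pass: backup, lunch, snapshot, triage.
Via backup — items with X after backup: none.
Via lunch — items with X after lunch: none.
Via snapshot — items with X after snapshot: none.
Via triage — items with X after triage: none.
Union: none.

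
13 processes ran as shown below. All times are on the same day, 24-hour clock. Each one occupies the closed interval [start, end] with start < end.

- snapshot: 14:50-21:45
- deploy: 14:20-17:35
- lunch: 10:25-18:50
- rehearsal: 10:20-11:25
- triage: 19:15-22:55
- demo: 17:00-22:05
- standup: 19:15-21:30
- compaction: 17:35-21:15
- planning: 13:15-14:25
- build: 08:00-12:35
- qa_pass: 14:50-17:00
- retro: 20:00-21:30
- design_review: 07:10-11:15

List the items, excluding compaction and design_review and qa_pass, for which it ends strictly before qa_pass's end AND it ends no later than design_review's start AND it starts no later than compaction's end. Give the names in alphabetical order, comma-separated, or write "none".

none

Conditions: its end is strictly before qa_pass's end (X.end < 17:00) AND its end is no later than design_review's start (X.end <= 07:10) AND its start is no later than compaction's end (X.start <= 21:15).
build: end 12:35 < 17:00? ✓; end 12:35 <= 07:10? ✗; start 08:00 <= 21:15? ✓ → no.
demo: end 22:05 < 17:00? ✗; end 22:05 <= 07:10? ✗; start 17:00 <= 21:15? ✓ → no.
deploy: end 17:35 < 17:00? ✗; end 17:35 <= 07:10? ✗; start 14:20 <= 21:15? ✓ → no.
lunch: end 18:50 < 17:00? ✗; end 18:50 <= 07:10? ✗; start 10:25 <= 21:15? ✓ → no.
planning: end 14:25 < 17:00? ✓; end 14:25 <= 07:10? ✗; start 13:15 <= 21:15? ✓ → no.
rehearsal: end 11:25 < 17:00? ✓; end 11:25 <= 07:10? ✗; start 10:20 <= 21:15? ✓ → no.
retro: end 21:30 < 17:00? ✗; end 21:30 <= 07:10? ✗; start 20:00 <= 21:15? ✓ → no.
snapshot: end 21:45 < 17:00? ✗; end 21:45 <= 07:10? ✗; start 14:50 <= 21:15? ✓ → no.
standup: end 21:30 < 17:00? ✗; end 21:30 <= 07:10? ✗; start 19:15 <= 21:15? ✓ → no.
triage: end 22:55 < 17:00? ✗; end 22:55 <= 07:10? ✗; start 19:15 <= 21:15? ✓ → no.
Result: none.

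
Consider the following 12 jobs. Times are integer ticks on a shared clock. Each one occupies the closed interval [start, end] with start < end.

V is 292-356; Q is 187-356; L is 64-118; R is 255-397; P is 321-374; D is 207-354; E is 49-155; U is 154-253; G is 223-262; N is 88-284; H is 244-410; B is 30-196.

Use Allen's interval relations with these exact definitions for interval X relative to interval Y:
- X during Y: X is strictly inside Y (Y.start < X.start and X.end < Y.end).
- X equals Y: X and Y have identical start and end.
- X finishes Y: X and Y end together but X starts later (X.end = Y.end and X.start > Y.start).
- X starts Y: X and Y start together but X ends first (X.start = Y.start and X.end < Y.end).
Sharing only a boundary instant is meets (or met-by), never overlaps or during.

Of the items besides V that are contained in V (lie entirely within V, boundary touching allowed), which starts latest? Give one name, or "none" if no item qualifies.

Target V = [292, 356].
B [30, 196] → before → excluded.
D [207, 354] → overlaps → excluded.
E [49, 155] → before → excluded.
G [223, 262] → before → excluded.
H [244, 410] → contains → excluded.
L [64, 118] → before → excluded.
N [88, 284] → before → excluded.
P [321, 374] → overlapped-by → excluded.
Q [187, 356] → finished-by → excluded.
R [255, 397] → contains → excluded.
U [154, 253] → before → excluded.
No candidates → none.

none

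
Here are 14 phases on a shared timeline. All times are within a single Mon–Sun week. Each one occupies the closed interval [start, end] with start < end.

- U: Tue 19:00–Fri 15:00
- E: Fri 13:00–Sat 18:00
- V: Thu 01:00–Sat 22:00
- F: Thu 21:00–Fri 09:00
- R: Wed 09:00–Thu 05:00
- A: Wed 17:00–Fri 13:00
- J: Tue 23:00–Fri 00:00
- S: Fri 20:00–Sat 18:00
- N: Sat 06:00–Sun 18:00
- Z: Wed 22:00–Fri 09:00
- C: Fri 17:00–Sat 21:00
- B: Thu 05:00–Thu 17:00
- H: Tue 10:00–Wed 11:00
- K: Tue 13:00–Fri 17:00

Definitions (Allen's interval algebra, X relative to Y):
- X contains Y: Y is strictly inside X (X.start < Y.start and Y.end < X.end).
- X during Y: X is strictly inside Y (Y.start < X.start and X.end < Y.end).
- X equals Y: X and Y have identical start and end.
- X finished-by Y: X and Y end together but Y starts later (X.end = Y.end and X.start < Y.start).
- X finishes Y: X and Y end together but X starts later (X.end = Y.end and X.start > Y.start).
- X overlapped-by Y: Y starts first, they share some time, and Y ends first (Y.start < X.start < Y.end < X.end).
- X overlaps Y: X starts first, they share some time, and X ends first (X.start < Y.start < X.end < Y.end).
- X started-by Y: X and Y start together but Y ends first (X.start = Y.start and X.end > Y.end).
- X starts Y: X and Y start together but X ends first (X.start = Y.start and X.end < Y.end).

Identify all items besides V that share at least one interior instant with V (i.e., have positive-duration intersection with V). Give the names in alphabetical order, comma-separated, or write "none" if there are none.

A, B, C, E, F, J, K, N, R, S, U, Z

Target V = [Thu 01:00, Sat 22:00].
A [Wed 17:00, Fri 13:00] → overlaps → yes.
B [Thu 05:00, Thu 17:00] → during → yes.
C [Fri 17:00, Sat 21:00] → during → yes.
E [Fri 13:00, Sat 18:00] → during → yes.
F [Thu 21:00, Fri 09:00] → during → yes.
H [Tue 10:00, Wed 11:00] → before → no.
J [Tue 23:00, Fri 00:00] → overlaps → yes.
K [Tue 13:00, Fri 17:00] → overlaps → yes.
N [Sat 06:00, Sun 18:00] → overlapped-by → yes.
R [Wed 09:00, Thu 05:00] → overlaps → yes.
S [Fri 20:00, Sat 18:00] → during → yes.
U [Tue 19:00, Fri 15:00] → overlaps → yes.
Z [Wed 22:00, Fri 09:00] → overlaps → yes.
Result: A, B, C, E, F, J, K, N, R, S, U, Z.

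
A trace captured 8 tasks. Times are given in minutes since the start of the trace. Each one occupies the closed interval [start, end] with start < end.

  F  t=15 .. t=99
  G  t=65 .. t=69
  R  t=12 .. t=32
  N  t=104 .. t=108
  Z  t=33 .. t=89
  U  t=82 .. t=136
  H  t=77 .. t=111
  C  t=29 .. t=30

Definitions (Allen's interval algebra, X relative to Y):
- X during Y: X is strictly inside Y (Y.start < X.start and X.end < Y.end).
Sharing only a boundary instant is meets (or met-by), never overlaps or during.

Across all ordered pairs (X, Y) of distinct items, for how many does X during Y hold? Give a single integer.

7

Checking all 56 ordered pairs for relation 'during'; matching pairs in alphabetical order:
(C, F): C during F ✓
(C, R): C during R ✓
(G, F): G during F ✓
(G, Z): G during Z ✓
(N, H): N during H ✓
(N, U): N during U ✓
(Z, F): Z during F ✓
Count: 7.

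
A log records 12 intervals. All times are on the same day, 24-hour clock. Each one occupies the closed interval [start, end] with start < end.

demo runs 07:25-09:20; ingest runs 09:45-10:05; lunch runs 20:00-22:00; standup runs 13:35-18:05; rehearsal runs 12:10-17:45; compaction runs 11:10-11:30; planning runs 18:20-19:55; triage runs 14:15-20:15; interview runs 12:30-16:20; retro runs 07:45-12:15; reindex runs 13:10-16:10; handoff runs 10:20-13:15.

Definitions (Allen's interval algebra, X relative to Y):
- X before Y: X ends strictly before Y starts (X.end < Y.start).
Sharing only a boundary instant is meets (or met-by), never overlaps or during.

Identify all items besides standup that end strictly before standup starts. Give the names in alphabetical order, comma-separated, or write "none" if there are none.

compaction, demo, handoff, ingest, retro

Target standup = [13:35, 18:05].
compaction [11:10, 11:30] → before → yes.
demo [07:25, 09:20] → before → yes.
handoff [10:20, 13:15] → before → yes.
ingest [09:45, 10:05] → before → yes.
interview [12:30, 16:20] → overlaps → no.
lunch [20:00, 22:00] → after → no.
planning [18:20, 19:55] → after → no.
rehearsal [12:10, 17:45] → overlaps → no.
reindex [13:10, 16:10] → overlaps → no.
retro [07:45, 12:15] → before → yes.
triage [14:15, 20:15] → overlapped-by → no.
Result: compaction, demo, handoff, ingest, retro.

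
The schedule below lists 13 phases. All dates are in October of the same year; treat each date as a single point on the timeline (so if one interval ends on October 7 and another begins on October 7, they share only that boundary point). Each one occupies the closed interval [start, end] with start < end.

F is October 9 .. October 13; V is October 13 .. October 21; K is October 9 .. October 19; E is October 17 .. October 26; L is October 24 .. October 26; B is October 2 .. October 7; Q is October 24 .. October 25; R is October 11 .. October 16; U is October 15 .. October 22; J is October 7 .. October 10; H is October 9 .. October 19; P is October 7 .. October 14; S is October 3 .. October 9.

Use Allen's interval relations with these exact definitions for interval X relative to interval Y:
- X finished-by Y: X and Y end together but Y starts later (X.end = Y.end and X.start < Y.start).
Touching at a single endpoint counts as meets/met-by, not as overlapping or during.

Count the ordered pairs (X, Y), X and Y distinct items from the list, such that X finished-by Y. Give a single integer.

1

Checking all 156 ordered pairs for relation 'finished-by'; matching pairs in alphabetical order:
(E, L): E finished-by L ✓
Count: 1.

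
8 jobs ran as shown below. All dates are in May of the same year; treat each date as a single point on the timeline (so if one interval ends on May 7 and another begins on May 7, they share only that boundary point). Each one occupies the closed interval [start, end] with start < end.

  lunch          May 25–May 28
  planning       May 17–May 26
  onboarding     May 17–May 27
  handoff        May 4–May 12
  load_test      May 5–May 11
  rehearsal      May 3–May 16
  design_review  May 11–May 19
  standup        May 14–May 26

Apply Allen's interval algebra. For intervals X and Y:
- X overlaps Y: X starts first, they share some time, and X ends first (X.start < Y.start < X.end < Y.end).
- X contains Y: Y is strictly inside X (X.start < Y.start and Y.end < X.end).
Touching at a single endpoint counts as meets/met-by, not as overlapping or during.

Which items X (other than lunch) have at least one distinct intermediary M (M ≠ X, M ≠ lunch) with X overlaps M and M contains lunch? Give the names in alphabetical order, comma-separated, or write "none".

Target lunch = [May 25, May 28].
Intermediaries M with M contains lunch: none.
Union: none.

none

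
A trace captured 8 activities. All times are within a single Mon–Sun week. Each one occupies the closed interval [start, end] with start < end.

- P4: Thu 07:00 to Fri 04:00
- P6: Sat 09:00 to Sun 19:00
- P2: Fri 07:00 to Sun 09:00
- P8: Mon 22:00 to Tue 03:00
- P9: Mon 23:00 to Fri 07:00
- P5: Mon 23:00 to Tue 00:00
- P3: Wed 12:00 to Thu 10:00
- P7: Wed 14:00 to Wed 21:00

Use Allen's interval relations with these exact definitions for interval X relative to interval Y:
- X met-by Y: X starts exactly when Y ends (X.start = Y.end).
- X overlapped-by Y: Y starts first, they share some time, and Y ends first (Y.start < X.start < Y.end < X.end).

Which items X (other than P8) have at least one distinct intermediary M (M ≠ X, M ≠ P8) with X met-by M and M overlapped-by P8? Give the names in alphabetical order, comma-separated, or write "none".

Target P8 = [Mon 22:00, Tue 03:00].
Intermediaries M with M overlapped-by P8: P9.
Via P9 — items with X met-by P9: P2.
Union: P2.

P2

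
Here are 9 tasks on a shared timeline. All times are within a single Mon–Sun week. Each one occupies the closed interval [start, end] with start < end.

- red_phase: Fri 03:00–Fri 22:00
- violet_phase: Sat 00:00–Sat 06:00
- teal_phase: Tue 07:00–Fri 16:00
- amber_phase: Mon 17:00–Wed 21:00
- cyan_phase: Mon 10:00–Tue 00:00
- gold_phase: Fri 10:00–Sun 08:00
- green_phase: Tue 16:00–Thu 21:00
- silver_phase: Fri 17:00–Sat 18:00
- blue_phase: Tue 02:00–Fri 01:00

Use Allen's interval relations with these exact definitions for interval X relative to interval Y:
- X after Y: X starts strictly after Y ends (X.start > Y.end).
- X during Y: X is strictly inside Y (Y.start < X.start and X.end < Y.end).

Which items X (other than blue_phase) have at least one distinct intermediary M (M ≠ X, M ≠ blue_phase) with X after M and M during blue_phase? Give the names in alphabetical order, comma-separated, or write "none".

gold_phase, red_phase, silver_phase, violet_phase

Target blue_phase = [Tue 02:00, Fri 01:00].
Intermediaries M with M during blue_phase: green_phase.
Via green_phase — items with X after green_phase: gold_phase, red_phase, silver_phase, violet_phase.
Union: gold_phase, red_phase, silver_phase, violet_phase.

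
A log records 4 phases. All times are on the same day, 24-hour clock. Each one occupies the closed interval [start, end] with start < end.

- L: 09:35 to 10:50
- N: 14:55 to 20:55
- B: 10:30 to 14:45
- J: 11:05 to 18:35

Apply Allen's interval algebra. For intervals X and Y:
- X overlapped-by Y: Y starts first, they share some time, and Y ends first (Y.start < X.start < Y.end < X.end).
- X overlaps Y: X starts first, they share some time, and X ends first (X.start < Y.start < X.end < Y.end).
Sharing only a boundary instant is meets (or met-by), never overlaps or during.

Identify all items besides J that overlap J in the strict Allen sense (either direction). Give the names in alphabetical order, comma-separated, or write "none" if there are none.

Target J = [11:05, 18:35].
B [10:30, 14:45] → overlaps → yes.
L [09:35, 10:50] → before → no.
N [14:55, 20:55] → overlapped-by → yes.
Result: B, N.

B, N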